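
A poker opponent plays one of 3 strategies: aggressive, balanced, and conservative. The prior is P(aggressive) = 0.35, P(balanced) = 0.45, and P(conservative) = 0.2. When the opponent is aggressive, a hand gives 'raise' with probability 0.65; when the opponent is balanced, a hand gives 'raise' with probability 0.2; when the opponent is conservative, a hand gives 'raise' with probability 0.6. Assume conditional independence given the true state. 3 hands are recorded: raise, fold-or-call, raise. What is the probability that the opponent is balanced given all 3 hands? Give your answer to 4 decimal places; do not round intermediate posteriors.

0.1516

Apply Bayes' rule sequentially, carrying P(balanced) forward.
After 'raise': normaliser = 0.65·0.3500 + 0.2·0.4500 + 0.6·0.2000; P(aggressive) ≈ 0.5200, P(balanced) ≈ 0.2057, P(conservative) ≈ 0.2743
After 'fold-or-call': normaliser = 0.35·0.5200 + 0.8·0.2057 + 0.4·0.2743; P(aggressive) ≈ 0.3989, P(balanced) ≈ 0.3607, P(conservative) ≈ 0.2405
After 'raise': normaliser = 0.65·0.3989 + 0.2·0.3607 + 0.6·0.2405; P(aggressive) ≈ 0.5451, P(balanced) ≈ 0.1516, P(conservative) ≈ 0.3033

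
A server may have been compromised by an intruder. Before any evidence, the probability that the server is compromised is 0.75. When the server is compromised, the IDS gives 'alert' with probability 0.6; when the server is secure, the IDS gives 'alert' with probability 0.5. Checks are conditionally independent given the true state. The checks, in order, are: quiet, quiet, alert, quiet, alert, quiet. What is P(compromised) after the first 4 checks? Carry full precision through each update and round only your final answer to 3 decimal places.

After 'quiet': P(compromised) = 0.4·0.7500 / (0.4·0.7500 + 0.5·0.2500) ≈ 0.7059
After 'quiet': P(compromised) = 0.4·0.7059 / (0.4·0.7059 + 0.5·0.2941) ≈ 0.6575
After 'alert': P(compromised) = 0.6·0.6575 / (0.6·0.6575 + 0.5·0.3425) ≈ 0.6973
After 'quiet': P(compromised) = 0.4·0.6973 / (0.4·0.6973 + 0.5·0.3027) ≈ 0.6483

0.648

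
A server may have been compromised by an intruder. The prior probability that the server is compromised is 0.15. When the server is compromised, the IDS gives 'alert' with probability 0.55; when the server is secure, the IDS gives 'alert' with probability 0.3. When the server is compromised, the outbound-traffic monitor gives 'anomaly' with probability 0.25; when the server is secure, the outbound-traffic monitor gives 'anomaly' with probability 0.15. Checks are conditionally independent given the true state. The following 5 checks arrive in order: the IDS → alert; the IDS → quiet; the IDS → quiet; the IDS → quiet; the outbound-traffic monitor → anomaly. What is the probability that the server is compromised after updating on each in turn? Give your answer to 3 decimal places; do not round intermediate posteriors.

0.125

After the IDS='alert': P(compromised) = 0.55·0.1500 / (0.55·0.1500 + 0.3·0.8500) ≈ 0.2444
After the IDS='quiet': P(compromised) = 0.45·0.2444 / (0.45·0.2444 + 0.7·0.7556) ≈ 0.1722
After the IDS='quiet': P(compromised) = 0.45·0.1722 / (0.45·0.1722 + 0.7·0.8278) ≈ 0.1179
After the IDS='quiet': P(compromised) = 0.45·0.1179 / (0.45·0.1179 + 0.7·0.8821) ≈ 0.0791
After the outbound-traffic monitor='anomaly': P(compromised) = 0.25·0.0791 / (0.25·0.0791 + 0.15·0.9209) ≈ 0.1253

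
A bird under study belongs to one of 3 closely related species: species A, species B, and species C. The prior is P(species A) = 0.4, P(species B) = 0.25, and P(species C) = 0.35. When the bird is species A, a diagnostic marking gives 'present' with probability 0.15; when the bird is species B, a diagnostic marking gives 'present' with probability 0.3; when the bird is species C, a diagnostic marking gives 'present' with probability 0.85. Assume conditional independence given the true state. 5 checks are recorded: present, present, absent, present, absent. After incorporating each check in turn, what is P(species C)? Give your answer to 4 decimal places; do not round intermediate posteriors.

0.5303

After 'present': normaliser = 0.15·0.4000 + 0.3·0.2500 + 0.85·0.3500; P(species A) ≈ 0.1387, P(species B) ≈ 0.1734, P(species C) ≈ 0.6879
After 'present': normaliser = 0.15·0.1387 + 0.3·0.1734 + 0.85·0.6879; P(species A) ≈ 0.0316, P(species B) ≈ 0.0791, P(species C) ≈ 0.8892
After 'absent': normaliser = 0.85·0.0316 + 0.7·0.0791 + 0.15·0.8892; P(species A) ≈ 0.1247, P(species B) ≈ 0.2568, P(species C) ≈ 0.6185
After 'present': normaliser = 0.15·0.1247 + 0.3·0.2568 + 0.85·0.6185; P(species A) ≈ 0.0301, P(species B) ≈ 0.1240, P(species C) ≈ 0.8459
After 'absent': normaliser = 0.85·0.0301 + 0.7·0.1240 + 0.15·0.8459; P(species A) ≈ 0.1070, P(species B) ≈ 0.3627, P(species C) ≈ 0.5303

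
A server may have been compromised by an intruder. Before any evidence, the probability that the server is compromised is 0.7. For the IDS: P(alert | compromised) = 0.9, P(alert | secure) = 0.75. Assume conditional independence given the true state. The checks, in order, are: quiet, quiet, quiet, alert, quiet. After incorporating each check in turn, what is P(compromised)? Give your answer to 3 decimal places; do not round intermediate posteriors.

0.067

After 'quiet': P(compromised) = 0.1·0.7000 / (0.1·0.7000 + 0.25·0.3000) ≈ 0.4828
After 'quiet': P(compromised) = 0.1·0.4828 / (0.1·0.4828 + 0.25·0.5172) ≈ 0.2718
After 'quiet': P(compromised) = 0.1·0.2718 / (0.1·0.2718 + 0.25·0.7282) ≈ 0.1299
After 'alert': P(compromised) = 0.9·0.1299 / (0.9·0.1299 + 0.75·0.8701) ≈ 0.1520
After 'quiet': P(compromised) = 0.1·0.1520 / (0.1·0.1520 + 0.25·0.8480) ≈ 0.0669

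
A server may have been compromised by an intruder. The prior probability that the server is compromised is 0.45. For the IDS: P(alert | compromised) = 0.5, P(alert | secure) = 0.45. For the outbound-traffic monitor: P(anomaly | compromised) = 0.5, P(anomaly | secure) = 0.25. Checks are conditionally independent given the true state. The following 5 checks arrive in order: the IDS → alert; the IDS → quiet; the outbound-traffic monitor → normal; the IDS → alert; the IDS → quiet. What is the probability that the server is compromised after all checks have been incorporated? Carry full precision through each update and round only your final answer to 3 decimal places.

0.358

After the IDS='alert': P(compromised) = 0.5·0.4500 / (0.5·0.4500 + 0.45·0.5500) ≈ 0.4762
After the IDS='quiet': P(compromised) = 0.5·0.4762 / (0.5·0.4762 + 0.55·0.5238) ≈ 0.4525
After the outbound-traffic monitor='normal': P(compromised) = 0.5·0.4525 / (0.5·0.4525 + 0.75·0.5475) ≈ 0.3552
After the IDS='alert': P(compromised) = 0.5·0.3552 / (0.5·0.3552 + 0.45·0.6448) ≈ 0.3797
After the IDS='quiet': P(compromised) = 0.5·0.3797 / (0.5·0.3797 + 0.55·0.6203) ≈ 0.3575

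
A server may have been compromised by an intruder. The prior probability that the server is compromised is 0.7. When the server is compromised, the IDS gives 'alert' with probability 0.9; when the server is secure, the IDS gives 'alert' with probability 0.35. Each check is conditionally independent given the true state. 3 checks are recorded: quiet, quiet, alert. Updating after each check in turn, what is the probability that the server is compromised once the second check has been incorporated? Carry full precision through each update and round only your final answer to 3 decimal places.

0.052

Each posterior becomes the prior for the next update.
After 'quiet': P(compromised) = 0.1·0.7000 / (0.1·0.7000 + 0.65·0.3000) ≈ 0.2642
After 'quiet': P(compromised) = 0.1·0.2642 / (0.1·0.2642 + 0.65·0.7358) ≈ 0.0523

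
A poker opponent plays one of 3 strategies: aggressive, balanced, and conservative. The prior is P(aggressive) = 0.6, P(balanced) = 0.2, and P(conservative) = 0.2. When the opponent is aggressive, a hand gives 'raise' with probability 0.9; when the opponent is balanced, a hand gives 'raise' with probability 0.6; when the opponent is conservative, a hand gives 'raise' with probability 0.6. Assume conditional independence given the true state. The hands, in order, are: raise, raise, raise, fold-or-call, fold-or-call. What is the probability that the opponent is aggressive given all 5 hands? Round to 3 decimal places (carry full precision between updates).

0.240

After 'raise': normaliser = 0.9·0.6000 + 0.6·0.2000 + 0.6·0.2000; P(aggressive) ≈ 0.6923, P(balanced) ≈ 0.1538, P(conservative) ≈ 0.1538
After 'raise': normaliser = 0.9·0.6923 + 0.6·0.1538 + 0.6·0.1538; P(aggressive) ≈ 0.7714, P(balanced) ≈ 0.1143, P(conservative) ≈ 0.1143
After 'raise': normaliser = 0.9·0.7714 + 0.6·0.1143 + 0.6·0.1143; P(aggressive) ≈ 0.8351, P(balanced) ≈ 0.0825, P(conservative) ≈ 0.0825
After 'fold-or-call': normaliser = 0.1·0.8351 + 0.4·0.0825 + 0.4·0.0825; P(aggressive) ≈ 0.5586, P(balanced) ≈ 0.2207, P(conservative) ≈ 0.2207
After 'fold-or-call': normaliser = 0.1·0.5586 + 0.4·0.2207 + 0.4·0.2207; P(aggressive) ≈ 0.2404, P(balanced) ≈ 0.3798, P(conservative) ≈ 0.3798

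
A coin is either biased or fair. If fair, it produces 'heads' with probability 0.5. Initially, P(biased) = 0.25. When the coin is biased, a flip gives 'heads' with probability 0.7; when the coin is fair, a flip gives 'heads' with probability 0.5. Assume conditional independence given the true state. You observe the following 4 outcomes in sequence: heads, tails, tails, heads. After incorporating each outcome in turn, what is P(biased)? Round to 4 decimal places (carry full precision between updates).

After 'heads': P(biased) = 0.7·0.2500 / (0.7·0.2500 + 0.5·0.7500) ≈ 0.3182
After 'tails': P(biased) = 0.3·0.3182 / (0.3·0.3182 + 0.5·0.6818) ≈ 0.2188
After 'tails': P(biased) = 0.3·0.2188 / (0.3·0.2188 + 0.5·0.7812) ≈ 0.1438
After 'heads': P(biased) = 0.7·0.1438 / (0.7·0.1438 + 0.5·0.8562) ≈ 0.1904

0.1904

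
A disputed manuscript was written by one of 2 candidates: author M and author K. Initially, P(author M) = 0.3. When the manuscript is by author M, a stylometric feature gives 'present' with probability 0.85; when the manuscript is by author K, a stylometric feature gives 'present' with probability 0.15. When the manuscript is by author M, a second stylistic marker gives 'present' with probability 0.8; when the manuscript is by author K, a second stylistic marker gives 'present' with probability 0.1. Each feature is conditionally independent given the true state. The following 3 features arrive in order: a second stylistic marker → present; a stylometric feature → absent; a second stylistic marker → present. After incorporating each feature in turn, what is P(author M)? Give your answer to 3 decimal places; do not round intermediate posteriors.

After a second stylistic marker='present': P(author M) = 0.8·0.3000 / (0.8·0.3000 + 0.1·0.7000) ≈ 0.7742
After a stylometric feature='absent': P(author M) = 0.15·0.7742 / (0.15·0.7742 + 0.85·0.2258) ≈ 0.3770
After a second stylistic marker='present': P(author M) = 0.8·0.3770 / (0.8·0.3770 + 0.1·0.6230) ≈ 0.8288

0.829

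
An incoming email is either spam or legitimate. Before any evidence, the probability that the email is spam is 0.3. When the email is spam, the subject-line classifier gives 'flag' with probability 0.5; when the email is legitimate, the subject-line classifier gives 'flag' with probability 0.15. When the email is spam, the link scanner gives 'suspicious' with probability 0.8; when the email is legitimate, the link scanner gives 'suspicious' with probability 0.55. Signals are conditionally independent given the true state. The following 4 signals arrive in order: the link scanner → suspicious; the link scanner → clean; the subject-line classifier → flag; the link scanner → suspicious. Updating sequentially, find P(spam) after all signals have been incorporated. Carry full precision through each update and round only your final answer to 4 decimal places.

0.5733

After the link scanner='suspicious': P(spam) = 0.8·0.3000 / (0.8·0.3000 + 0.55·0.7000) ≈ 0.3840
After the link scanner='clean': P(spam) = 0.2·0.3840 / (0.2·0.3840 + 0.45·0.6160) ≈ 0.2169
After the subject-line classifier='flag': P(spam) = 0.5·0.2169 / (0.5·0.2169 + 0.15·0.7831) ≈ 0.4801
After the link scanner='suspicious': P(spam) = 0.8·0.4801 / (0.8·0.4801 + 0.55·0.5199) ≈ 0.5733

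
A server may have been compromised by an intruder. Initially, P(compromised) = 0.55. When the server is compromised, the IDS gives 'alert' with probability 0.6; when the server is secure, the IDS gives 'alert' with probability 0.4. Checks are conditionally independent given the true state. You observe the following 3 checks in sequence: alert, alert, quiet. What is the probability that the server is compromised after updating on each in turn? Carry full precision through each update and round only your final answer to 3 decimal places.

0.647

Each posterior becomes the prior for the next update.
After 'alert': P(compromised) = 0.6·0.5500 / (0.6·0.5500 + 0.4·0.4500) ≈ 0.6471
After 'alert': P(compromised) = 0.6·0.6471 / (0.6·0.6471 + 0.4·0.3529) ≈ 0.7333
After 'quiet': P(compromised) = 0.4·0.7333 / (0.4·0.7333 + 0.6·0.2667) ≈ 0.6471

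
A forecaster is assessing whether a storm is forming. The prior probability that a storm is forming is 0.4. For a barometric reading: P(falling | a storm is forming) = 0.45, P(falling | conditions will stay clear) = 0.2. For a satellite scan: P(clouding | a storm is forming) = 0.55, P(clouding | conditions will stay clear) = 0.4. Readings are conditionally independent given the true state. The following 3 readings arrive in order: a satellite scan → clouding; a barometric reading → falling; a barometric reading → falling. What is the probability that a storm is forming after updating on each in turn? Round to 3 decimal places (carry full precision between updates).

0.823

Apply Bayes' rule sequentially, carrying P(storm) forward.
After a satellite scan='clouding': P(storm) = 0.55·0.4000 / (0.55·0.4000 + 0.4·0.6000) ≈ 0.4783
After a barometric reading='falling': P(storm) = 0.45·0.4783 / (0.45·0.4783 + 0.2·0.5217) ≈ 0.6735
After a barometric reading='falling': P(storm) = 0.45·0.6735 / (0.45·0.6735 + 0.2·0.3265) ≈ 0.8227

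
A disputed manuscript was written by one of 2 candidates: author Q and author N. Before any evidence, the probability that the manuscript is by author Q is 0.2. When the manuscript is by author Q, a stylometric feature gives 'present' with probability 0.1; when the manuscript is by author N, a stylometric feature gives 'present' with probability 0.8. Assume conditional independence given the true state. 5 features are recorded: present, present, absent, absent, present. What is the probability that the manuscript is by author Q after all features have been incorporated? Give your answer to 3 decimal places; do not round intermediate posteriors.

0.010

Each posterior becomes the prior for the next update.
After 'present': P(author Q) = 0.1·0.2000 / (0.1·0.2000 + 0.8·0.8000) ≈ 0.0303
After 'present': P(author Q) = 0.1·0.0303 / (0.1·0.0303 + 0.8·0.9697) ≈ 0.0039
After 'absent': P(author Q) = 0.9·0.0039 / (0.9·0.0039 + 0.2·0.9961) ≈ 0.0173
After 'absent': P(author Q) = 0.9·0.0173 / (0.9·0.0173 + 0.2·0.9827) ≈ 0.0733
After 'present': P(author Q) = 0.1·0.0733 / (0.1·0.0733 + 0.8·0.9267) ≈ 0.0098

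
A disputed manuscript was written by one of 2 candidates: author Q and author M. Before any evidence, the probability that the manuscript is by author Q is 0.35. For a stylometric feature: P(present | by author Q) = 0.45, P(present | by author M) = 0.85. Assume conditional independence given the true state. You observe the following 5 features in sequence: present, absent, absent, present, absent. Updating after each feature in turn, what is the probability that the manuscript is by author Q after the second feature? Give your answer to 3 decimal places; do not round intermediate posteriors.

After 'present': P(author Q) = 0.45·0.3500 / (0.45·0.3500 + 0.85·0.6500) ≈ 0.2218
After 'absent': P(author Q) = 0.55·0.2218 / (0.55·0.2218 + 0.15·0.7782) ≈ 0.5111

0.511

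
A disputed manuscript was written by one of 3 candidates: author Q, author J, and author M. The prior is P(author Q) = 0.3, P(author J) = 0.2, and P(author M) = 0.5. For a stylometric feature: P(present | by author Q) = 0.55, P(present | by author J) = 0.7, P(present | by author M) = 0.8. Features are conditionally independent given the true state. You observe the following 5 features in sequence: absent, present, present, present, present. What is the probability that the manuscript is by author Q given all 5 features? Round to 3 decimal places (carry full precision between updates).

After 'absent': normaliser = 0.45·0.3000 + 0.3·0.2000 + 0.2·0.5000; P(author Q) ≈ 0.4576, P(author J) ≈ 0.2034, P(author M) ≈ 0.3390
After 'present': normaliser = 0.55·0.4576 + 0.7·0.2034 + 0.8·0.3390; P(author Q) ≈ 0.3783, P(author J) ≈ 0.2140, P(author M) ≈ 0.4076
After 'present': normaliser = 0.55·0.3783 + 0.7·0.2140 + 0.8·0.4076; P(author Q) ≈ 0.3042, P(author J) ≈ 0.2190, P(author M) ≈ 0.4768
After 'present': normaliser = 0.55·0.3042 + 0.7·0.2190 + 0.8·0.4768; P(author Q) ≈ 0.2383, P(author J) ≈ 0.2184, P(author M) ≈ 0.5433
After 'present': normaliser = 0.55·0.2383 + 0.7·0.2184 + 0.8·0.5433; P(author Q) ≈ 0.1824, P(author J) ≈ 0.2127, P(author M) ≈ 0.6048

0.182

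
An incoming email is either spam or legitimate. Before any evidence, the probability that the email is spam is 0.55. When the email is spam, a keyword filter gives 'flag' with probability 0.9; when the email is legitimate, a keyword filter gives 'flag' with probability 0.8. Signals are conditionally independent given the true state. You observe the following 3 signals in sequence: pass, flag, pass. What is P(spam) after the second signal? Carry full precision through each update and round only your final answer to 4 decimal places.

0.4074

Each posterior becomes the prior for the next update.
After 'pass': P(spam) = 0.1·0.5500 / (0.1·0.5500 + 0.2·0.4500) ≈ 0.3793
After 'flag': P(spam) = 0.9·0.3793 / (0.9·0.3793 + 0.8·0.6207) ≈ 0.4074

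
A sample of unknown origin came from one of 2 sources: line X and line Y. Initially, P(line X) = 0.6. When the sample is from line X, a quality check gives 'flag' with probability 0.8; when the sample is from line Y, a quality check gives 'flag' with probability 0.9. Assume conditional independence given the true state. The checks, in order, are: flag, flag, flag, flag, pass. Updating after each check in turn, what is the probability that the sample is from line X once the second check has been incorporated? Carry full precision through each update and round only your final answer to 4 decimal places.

0.5424

After 'flag': P(line X) = 0.8·0.6000 / (0.8·0.6000 + 0.9·0.4000) ≈ 0.5714
After 'flag': P(line X) = 0.8·0.5714 / (0.8·0.5714 + 0.9·0.4286) ≈ 0.5424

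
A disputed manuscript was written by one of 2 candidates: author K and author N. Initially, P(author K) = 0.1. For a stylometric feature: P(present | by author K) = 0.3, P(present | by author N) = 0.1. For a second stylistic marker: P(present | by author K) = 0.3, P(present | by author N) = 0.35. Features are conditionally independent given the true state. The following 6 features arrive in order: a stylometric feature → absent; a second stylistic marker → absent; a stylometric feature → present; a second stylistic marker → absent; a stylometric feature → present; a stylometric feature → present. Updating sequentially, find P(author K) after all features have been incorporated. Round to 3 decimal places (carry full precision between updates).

Each posterior becomes the prior for the next update.
After a stylometric feature='absent': P(author K) = 0.7·0.1000 / (0.7·0.1000 + 0.9·0.9000) ≈ 0.0795
After a second stylistic marker='absent': P(author K) = 0.7·0.0795 / (0.7·0.0795 + 0.65·0.9205) ≈ 0.0851
After a stylometric feature='present': P(author K) = 0.3·0.0851 / (0.3·0.0851 + 0.1·0.9149) ≈ 0.2183
After a second stylistic marker='absent': P(author K) = 0.7·0.2183 / (0.7·0.2183 + 0.65·0.7817) ≈ 0.2312
After a stylometric feature='present': P(author K) = 0.3·0.2312 / (0.3·0.2312 + 0.1·0.7688) ≈ 0.4742
After a stylometric feature='present': P(author K) = 0.3·0.4742 / (0.3·0.4742 + 0.1·0.5258) ≈ 0.7302

0.730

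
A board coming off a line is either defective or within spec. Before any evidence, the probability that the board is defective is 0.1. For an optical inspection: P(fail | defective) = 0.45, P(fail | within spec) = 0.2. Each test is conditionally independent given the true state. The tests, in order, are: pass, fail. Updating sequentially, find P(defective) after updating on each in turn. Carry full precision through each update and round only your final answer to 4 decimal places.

0.1467

Apply Bayes' rule sequentially, carrying P(defective) forward.
After 'pass': P(defective) = 0.55·0.1000 / (0.55·0.1000 + 0.8·0.9000) ≈ 0.0710
After 'fail': P(defective) = 0.45·0.0710 / (0.45·0.0710 + 0.2·0.9290) ≈ 0.1467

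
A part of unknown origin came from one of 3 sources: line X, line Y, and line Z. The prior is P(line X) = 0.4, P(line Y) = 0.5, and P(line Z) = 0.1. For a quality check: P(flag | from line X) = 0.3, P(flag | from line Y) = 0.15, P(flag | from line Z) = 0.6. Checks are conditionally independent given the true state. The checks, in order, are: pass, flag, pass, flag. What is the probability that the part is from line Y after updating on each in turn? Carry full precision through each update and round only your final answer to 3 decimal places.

After 'pass': normaliser = 0.7·0.4000 + 0.85·0.5000 + 0.4·0.1000; P(line X) ≈ 0.3758, P(line Y) ≈ 0.5705, P(line Z) ≈ 0.0537
After 'flag': normaliser = 0.3·0.3758 + 0.15·0.5705 + 0.6·0.0537; P(line X) ≈ 0.4891, P(line Y) ≈ 0.3712, P(line Z) ≈ 0.1397
After 'pass': normaliser = 0.7·0.4891 + 0.85·0.3712 + 0.4·0.1397; P(line X) ≈ 0.4797, P(line Y) ≈ 0.4420, P(line Z) ≈ 0.0783
After 'flag': normaliser = 0.3·0.4797 + 0.15·0.4420 + 0.6·0.0783; P(line X) ≈ 0.5595, P(line Y) ≈ 0.2578, P(line Z) ≈ 0.1827

0.258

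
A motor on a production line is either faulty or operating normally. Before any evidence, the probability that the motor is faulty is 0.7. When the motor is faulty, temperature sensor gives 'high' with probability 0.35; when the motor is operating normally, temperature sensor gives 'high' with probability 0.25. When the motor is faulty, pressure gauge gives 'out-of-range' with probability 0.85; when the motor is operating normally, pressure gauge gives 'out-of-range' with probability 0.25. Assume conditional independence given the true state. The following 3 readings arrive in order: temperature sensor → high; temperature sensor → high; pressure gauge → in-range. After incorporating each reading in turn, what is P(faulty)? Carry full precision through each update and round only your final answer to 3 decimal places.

0.478

Each posterior becomes the prior for the next update.
After temperature sensor='high': P(faulty) = 0.35·0.7000 / (0.35·0.7000 + 0.25·0.3000) ≈ 0.7656
After temperature sensor='high': P(faulty) = 0.35·0.7656 / (0.35·0.7656 + 0.25·0.2344) ≈ 0.8206
After pressure gauge='in-range': P(faulty) = 0.15·0.8206 / (0.15·0.8206 + 0.75·0.1794) ≈ 0.4777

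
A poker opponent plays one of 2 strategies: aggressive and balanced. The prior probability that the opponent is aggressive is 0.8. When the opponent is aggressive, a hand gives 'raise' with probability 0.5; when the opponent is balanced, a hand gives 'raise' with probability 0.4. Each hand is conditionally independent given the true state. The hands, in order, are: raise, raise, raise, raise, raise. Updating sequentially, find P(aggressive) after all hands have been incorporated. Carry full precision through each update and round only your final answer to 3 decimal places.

0.924

After 'raise': P(aggressive) = 0.5·0.8000 / (0.5·0.8000 + 0.4·0.2000) ≈ 0.8333
After 'raise': P(aggressive) = 0.5·0.8333 / (0.5·0.8333 + 0.4·0.1667) ≈ 0.8621
After 'raise': P(aggressive) = 0.5·0.8621 / (0.5·0.8621 + 0.4·0.1379) ≈ 0.8865
After 'raise': P(aggressive) = 0.5·0.8865 / (0.5·0.8865 + 0.4·0.1135) ≈ 0.9071
After 'raise': P(aggressive) = 0.5·0.9071 / (0.5·0.9071 + 0.4·0.0929) ≈ 0.9243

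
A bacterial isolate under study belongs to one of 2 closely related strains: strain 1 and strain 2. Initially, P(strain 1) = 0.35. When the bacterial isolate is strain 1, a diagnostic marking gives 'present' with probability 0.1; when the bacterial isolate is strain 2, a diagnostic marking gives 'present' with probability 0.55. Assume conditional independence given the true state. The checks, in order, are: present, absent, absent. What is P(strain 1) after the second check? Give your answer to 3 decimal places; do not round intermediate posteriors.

0.164

After 'present': P(strain 1) = 0.1·0.3500 / (0.1·0.3500 + 0.55·0.6500) ≈ 0.0892
After 'absent': P(strain 1) = 0.9·0.0892 / (0.9·0.0892 + 0.45·0.9108) ≈ 0.1637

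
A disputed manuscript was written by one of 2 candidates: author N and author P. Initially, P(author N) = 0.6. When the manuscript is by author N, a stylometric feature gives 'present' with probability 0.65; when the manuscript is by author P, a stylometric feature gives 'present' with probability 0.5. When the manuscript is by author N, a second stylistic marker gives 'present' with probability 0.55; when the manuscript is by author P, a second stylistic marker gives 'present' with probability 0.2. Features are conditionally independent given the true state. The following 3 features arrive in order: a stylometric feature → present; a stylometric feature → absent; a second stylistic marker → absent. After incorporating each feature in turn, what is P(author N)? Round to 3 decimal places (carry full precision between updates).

0.434

After a stylometric feature='present': P(author N) = 0.65·0.6000 / (0.65·0.6000 + 0.5·0.4000) ≈ 0.6610
After a stylometric feature='absent': P(author N) = 0.35·0.6610 / (0.35·0.6610 + 0.5·0.3390) ≈ 0.5772
After a second stylistic marker='absent': P(author N) = 0.45·0.5772 / (0.45·0.5772 + 0.8·0.4228) ≈ 0.4343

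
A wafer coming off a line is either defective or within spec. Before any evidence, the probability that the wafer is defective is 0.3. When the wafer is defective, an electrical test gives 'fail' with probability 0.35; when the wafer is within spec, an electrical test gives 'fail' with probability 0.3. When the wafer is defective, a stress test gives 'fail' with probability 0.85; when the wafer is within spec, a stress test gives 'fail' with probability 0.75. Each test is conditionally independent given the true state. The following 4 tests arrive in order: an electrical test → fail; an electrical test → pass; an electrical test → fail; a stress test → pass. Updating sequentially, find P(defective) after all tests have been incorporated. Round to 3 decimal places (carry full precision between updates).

Each posterior becomes the prior for the next update.
After an electrical test='fail': P(defective) = 0.35·0.3000 / (0.35·0.3000 + 0.3·0.7000) ≈ 0.3333
After an electrical test='pass': P(defective) = 0.65·0.3333 / (0.65·0.3333 + 0.7·0.6667) ≈ 0.3171
After an electrical test='fail': P(defective) = 0.35·0.3171 / (0.35·0.3171 + 0.3·0.6829) ≈ 0.3514
After a stress test='pass': P(defective) = 0.15·0.3514 / (0.15·0.3514 + 0.25·0.6486) ≈ 0.2453

0.245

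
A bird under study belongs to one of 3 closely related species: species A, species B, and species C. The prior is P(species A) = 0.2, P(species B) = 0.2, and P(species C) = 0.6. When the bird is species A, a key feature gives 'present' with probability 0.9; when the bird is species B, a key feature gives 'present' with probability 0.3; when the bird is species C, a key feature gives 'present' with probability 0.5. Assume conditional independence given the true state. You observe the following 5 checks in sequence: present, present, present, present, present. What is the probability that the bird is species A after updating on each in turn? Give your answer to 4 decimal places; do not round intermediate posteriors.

0.8599

Apply Bayes' rule sequentially, carrying P(species A) forward.
After 'present': normaliser = 0.9·0.2000 + 0.3·0.2000 + 0.5·0.6000; P(species A) ≈ 0.3333, P(species B) ≈ 0.1111, P(species C) ≈ 0.5556
After 'present': normaliser = 0.9·0.3333 + 0.3·0.1111 + 0.5·0.5556; P(species A) ≈ 0.4909, P(species B) ≈ 0.0545, P(species C) ≈ 0.4545
After 'present': normaliser = 0.9·0.4909 + 0.3·0.0545 + 0.5·0.4545; P(species A) ≈ 0.6446, P(species B) ≈ 0.0239, P(species C) ≈ 0.3316
After 'present': normaliser = 0.9·0.6446 + 0.3·0.0239 + 0.5·0.3316; P(species A) ≈ 0.7703, P(species B) ≈ 0.0095, P(species C) ≈ 0.2201
After 'present': normaliser = 0.9·0.7703 + 0.3·0.0095 + 0.5·0.2201; P(species A) ≈ 0.8599, P(species B) ≈ 0.0035, P(species C) ≈ 0.1365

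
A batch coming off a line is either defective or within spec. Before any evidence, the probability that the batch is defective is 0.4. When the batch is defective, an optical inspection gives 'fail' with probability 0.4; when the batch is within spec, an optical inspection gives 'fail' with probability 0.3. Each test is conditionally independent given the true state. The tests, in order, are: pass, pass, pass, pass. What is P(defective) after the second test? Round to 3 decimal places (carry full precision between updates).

After 'pass': P(defective) = 0.6·0.4000 / (0.6·0.4000 + 0.7·0.6000) ≈ 0.3636
After 'pass': P(defective) = 0.6·0.3636 / (0.6·0.3636 + 0.7·0.6364) ≈ 0.3288

0.329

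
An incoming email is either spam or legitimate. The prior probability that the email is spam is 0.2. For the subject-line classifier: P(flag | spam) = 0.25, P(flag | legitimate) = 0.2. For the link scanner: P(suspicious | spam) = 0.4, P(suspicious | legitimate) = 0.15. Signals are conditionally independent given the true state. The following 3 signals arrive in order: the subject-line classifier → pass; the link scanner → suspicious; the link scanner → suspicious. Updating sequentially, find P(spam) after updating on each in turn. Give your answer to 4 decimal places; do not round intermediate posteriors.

0.6250

Each posterior becomes the prior for the next update.
After the subject-line classifier='pass': P(spam) = 0.75·0.2000 / (0.75·0.2000 + 0.8·0.8000) ≈ 0.1899
After the link scanner='suspicious': P(spam) = 0.4·0.1899 / (0.4·0.1899 + 0.15·0.8101) ≈ 0.3846
After the link scanner='suspicious': P(spam) = 0.4·0.3846 / (0.4·0.3846 + 0.15·0.6154) ≈ 0.6250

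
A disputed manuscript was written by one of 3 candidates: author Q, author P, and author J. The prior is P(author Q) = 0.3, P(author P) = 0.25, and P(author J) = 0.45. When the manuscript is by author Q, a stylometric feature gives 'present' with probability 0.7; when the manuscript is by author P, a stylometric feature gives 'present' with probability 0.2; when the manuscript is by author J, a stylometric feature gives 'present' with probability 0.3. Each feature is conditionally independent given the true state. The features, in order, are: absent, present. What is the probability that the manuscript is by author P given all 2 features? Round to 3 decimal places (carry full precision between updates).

0.203

Each posterior becomes the prior for the next update.
After 'absent': normaliser = 0.3·0.3000 + 0.8·0.2500 + 0.7·0.4500; P(author Q) ≈ 0.1488, P(author P) ≈ 0.3306, P(author J) ≈ 0.5207
After 'present': normaliser = 0.7·0.1488 + 0.2·0.3306 + 0.3·0.5207; P(author Q) ≈ 0.3190, P(author P) ≈ 0.2025, P(author J) ≈ 0.4785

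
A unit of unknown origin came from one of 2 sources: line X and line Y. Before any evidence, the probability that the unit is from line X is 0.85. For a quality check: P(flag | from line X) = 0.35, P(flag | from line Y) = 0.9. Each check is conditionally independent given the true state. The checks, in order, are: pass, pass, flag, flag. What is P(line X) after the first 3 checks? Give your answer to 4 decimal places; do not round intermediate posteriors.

0.9894

After 'pass': P(line X) = 0.65·0.8500 / (0.65·0.8500 + 0.1·0.1500) ≈ 0.9736
After 'pass': P(line X) = 0.65·0.9736 / (0.65·0.9736 + 0.1·0.0264) ≈ 0.9958
After 'flag': P(line X) = 0.35·0.9958 / (0.35·0.9958 + 0.9·0.0042) ≈ 0.9894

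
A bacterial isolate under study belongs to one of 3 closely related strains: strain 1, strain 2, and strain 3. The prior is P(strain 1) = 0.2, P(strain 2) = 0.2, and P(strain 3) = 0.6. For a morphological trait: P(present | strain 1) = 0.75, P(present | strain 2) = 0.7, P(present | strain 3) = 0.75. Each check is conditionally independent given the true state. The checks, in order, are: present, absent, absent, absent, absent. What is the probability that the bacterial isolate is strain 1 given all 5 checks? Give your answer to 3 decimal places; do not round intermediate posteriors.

After 'present': normaliser = 0.75·0.2000 + 0.7·0.2000 + 0.75·0.6000; P(strain 1) ≈ 0.2027, P(strain 2) ≈ 0.1892, P(strain 3) ≈ 0.6081
After 'absent': normaliser = 0.25·0.2027 + 0.3·0.1892 + 0.25·0.6081; P(strain 1) ≈ 0.1953, P(strain 2) ≈ 0.2188, P(strain 3) ≈ 0.5859
After 'absent': normaliser = 0.25·0.1953 + 0.3·0.2188 + 0.25·0.5859; P(strain 1) ≈ 0.1871, P(strain 2) ≈ 0.2515, P(strain 3) ≈ 0.5614
After 'absent': normaliser = 0.25·0.1871 + 0.3·0.2515 + 0.25·0.5614; P(strain 1) ≈ 0.1782, P(strain 2) ≈ 0.2873, P(strain 3) ≈ 0.5345
After 'absent': normaliser = 0.25·0.1782 + 0.3·0.2873 + 0.25·0.5345; P(strain 1) ≈ 0.1685, P(strain 2) ≈ 0.3261, P(strain 3) ≈ 0.5054

0.168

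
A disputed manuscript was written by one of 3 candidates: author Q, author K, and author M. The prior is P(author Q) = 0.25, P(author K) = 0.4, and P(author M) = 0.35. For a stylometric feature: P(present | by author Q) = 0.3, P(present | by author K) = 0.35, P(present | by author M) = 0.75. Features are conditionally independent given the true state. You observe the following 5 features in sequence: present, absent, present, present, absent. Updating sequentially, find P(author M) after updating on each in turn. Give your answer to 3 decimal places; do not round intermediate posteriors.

Apply Bayes' rule sequentially, carrying P(author M) forward.
After 'present': normaliser = 0.3·0.2500 + 0.35·0.4000 + 0.75·0.3500; P(author Q) ≈ 0.1571, P(author K) ≈ 0.2932, P(author M) ≈ 0.5497
After 'absent': normaliser = 0.7·0.1571 + 0.65·0.2932 + 0.25·0.5497; P(author Q) ≈ 0.2510, P(author K) ≈ 0.4351, P(author M) ≈ 0.3138
After 'present': normaliser = 0.3·0.2510 + 0.35·0.4351 + 0.75·0.3138; P(author Q) ≈ 0.1627, P(author K) ≈ 0.3290, P(author M) ≈ 0.5084
After 'present': normaliser = 0.3·0.1627 + 0.35·0.3290 + 0.75·0.5084; P(author Q) ≈ 0.0895, P(author K) ≈ 0.2112, P(author M) ≈ 0.6993
After 'absent': normaliser = 0.7·0.0895 + 0.65·0.2112 + 0.25·0.6993; P(author Q) ≈ 0.1672, P(author K) ≈ 0.3663, P(author M) ≈ 0.4665

0.467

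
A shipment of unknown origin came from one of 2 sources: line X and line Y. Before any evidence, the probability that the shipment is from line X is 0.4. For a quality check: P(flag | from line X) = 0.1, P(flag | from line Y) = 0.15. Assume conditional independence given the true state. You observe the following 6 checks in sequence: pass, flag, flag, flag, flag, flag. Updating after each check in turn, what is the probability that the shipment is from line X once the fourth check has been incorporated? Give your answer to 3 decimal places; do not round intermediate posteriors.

After 'pass': P(line X) = 0.9·0.4000 / (0.9·0.4000 + 0.85·0.6000) ≈ 0.4138
After 'flag': P(line X) = 0.1·0.4138 / (0.1·0.4138 + 0.15·0.5862) ≈ 0.3200
After 'flag': P(line X) = 0.1·0.3200 / (0.1·0.3200 + 0.15·0.6800) ≈ 0.2388
After 'flag': P(line X) = 0.1·0.2388 / (0.1·0.2388 + 0.15·0.7612) ≈ 0.1730

0.173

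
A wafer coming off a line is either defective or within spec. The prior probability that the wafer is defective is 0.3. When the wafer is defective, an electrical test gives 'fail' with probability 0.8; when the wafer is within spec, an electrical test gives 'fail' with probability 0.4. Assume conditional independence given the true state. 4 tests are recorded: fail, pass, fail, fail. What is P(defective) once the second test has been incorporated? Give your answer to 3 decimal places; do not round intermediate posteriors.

After 'fail': P(defective) = 0.8·0.3000 / (0.8·0.3000 + 0.4·0.7000) ≈ 0.4615
After 'pass': P(defective) = 0.2·0.4615 / (0.2·0.4615 + 0.6·0.5385) ≈ 0.2222

0.222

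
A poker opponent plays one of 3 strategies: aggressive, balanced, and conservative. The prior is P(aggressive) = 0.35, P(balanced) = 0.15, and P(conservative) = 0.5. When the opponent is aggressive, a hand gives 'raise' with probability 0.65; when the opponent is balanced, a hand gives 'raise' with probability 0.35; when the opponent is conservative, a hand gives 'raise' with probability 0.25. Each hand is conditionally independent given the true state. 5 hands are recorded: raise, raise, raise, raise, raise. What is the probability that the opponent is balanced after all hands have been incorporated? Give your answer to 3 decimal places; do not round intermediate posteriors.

0.019

After 'raise': normaliser = 0.65·0.3500 + 0.35·0.1500 + 0.25·0.5000; P(aggressive) ≈ 0.5617, P(balanced) ≈ 0.1296, P(conservative) ≈ 0.3086
After 'raise': normaliser = 0.65·0.5617 + 0.35·0.1296 + 0.25·0.3086; P(aggressive) ≈ 0.7487, P(balanced) ≈ 0.0930, P(conservative) ≈ 0.1582
After 'raise': normaliser = 0.65·0.7487 + 0.35·0.0930 + 0.25·0.1582; P(aggressive) ≈ 0.8709, P(balanced) ≈ 0.0583, P(conservative) ≈ 0.0708
After 'raise': normaliser = 0.65·0.8709 + 0.35·0.0583 + 0.25·0.0708; P(aggressive) ≈ 0.9370, P(balanced) ≈ 0.0338, P(conservative) ≈ 0.0293
After 'raise': normaliser = 0.65·0.9370 + 0.35·0.0338 + 0.25·0.0293; P(aggressive) ≈ 0.9695, P(balanced) ≈ 0.0188, P(conservative) ≈ 0.0117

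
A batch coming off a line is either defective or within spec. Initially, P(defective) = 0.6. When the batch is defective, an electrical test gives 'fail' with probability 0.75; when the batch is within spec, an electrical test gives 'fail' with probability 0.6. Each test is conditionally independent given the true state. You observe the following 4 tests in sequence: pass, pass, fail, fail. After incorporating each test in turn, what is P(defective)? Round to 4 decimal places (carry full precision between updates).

After 'pass': P(defective) = 0.25·0.6000 / (0.25·0.6000 + 0.4·0.4000) ≈ 0.4839
After 'pass': P(defective) = 0.25·0.4839 / (0.25·0.4839 + 0.4·0.5161) ≈ 0.3695
After 'fail': P(defective) = 0.75·0.3695 / (0.75·0.3695 + 0.6·0.6305) ≈ 0.4228
After 'fail': P(defective) = 0.75·0.4228 / (0.75·0.4228 + 0.6·0.5772) ≈ 0.4780

0.4780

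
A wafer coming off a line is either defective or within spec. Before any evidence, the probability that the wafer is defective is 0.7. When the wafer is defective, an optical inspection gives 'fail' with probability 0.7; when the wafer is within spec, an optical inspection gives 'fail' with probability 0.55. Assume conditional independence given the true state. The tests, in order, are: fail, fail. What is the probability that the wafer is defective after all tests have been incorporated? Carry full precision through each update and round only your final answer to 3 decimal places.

0.791

After 'fail': P(defective) = 0.7·0.7000 / (0.7·0.7000 + 0.55·0.3000) ≈ 0.7481
After 'fail': P(defective) = 0.7·0.7481 / (0.7·0.7481 + 0.55·0.2519) ≈ 0.7908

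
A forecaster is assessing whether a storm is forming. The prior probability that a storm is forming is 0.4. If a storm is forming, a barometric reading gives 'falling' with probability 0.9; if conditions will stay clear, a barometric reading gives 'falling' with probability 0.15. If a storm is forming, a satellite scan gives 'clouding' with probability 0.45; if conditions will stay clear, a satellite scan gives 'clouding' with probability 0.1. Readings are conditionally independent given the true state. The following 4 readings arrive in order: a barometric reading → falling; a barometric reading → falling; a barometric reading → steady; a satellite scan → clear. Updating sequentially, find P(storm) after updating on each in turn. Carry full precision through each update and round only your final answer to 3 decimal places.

Apply Bayes' rule sequentially, carrying P(storm) forward.
After a barometric reading='falling': P(storm) = 0.9·0.4000 / (0.9·0.4000 + 0.15·0.6000) ≈ 0.8000
After a barometric reading='falling': P(storm) = 0.9·0.8000 / (0.9·0.8000 + 0.15·0.2000) ≈ 0.9600
After a barometric reading='steady': P(storm) = 0.1·0.9600 / (0.1·0.9600 + 0.85·0.0400) ≈ 0.7385
After a satellite scan='clear': P(storm) = 0.55·0.7385 / (0.55·0.7385 + 0.9·0.2615) ≈ 0.6331

0.633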